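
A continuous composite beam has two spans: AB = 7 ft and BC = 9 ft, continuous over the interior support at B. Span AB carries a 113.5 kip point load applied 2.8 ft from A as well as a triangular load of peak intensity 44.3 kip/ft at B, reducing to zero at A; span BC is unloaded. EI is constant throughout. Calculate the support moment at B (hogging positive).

M_B = 121.7 kip·ft

Take M_B as the redundant. Released structure: two simple spans AB and BC with a hinge at B.
End slopes at the hinge B, treating each span as simply supported:
  span AB: point load 113.5 at a = 2.8: Pab(L + a)/(6LEI) = 311.4/EI
  span AB: triangular load, peak 44.3: w₀L³/(45EI) = 337.7/EI
  relative rotation θ_0 = (649.1 + 0)/EI = 649.1/EI
A unit hogging moment at B produces rotation L₁/(3EI) + L₂/(3EI) = 5.333/EI.
Compatibility: M_B·(L₁+L₂)/(3EI) = θ_0, giving M_B = 121.7 kip·ft (hogging).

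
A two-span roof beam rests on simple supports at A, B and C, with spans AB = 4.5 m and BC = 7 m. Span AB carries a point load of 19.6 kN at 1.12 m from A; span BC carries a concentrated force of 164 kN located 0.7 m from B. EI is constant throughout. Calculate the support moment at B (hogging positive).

Release continuity at B by inserting a hinge; the redundant is the internal moment M_B. The primary structure is two simply-supported spans AB and BC.
Rotations at B on the released spans (each span's end-slope, ×1/EI):
  span AB: point load 19.6 at a = 1.12: Pab(L + a)/(6LEI) = 15.44/EI
  span BC: point load 164 at a = 0.7: Pab(L + b)/(6LEI) = 229/EI
  relative rotation θ_0 = (15.44 + 229)/EI = 244.5/EI
A unit hogging moment at B produces rotation L₁/(3EI) + L₂/(3EI) = 3.833/EI.
Compatibility: M_B·(L₁+L₂)/(3EI) = θ_0, giving M_B = 63.77 kN·m (hogging).

M_B = 63.77 kN·m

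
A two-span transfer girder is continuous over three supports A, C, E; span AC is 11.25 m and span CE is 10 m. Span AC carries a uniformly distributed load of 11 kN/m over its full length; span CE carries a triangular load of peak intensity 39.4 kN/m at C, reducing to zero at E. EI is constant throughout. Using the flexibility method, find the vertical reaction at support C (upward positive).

R_C = 234 kN

Release continuity at C by inserting a hinge; the redundant is the internal moment M_C. The primary structure is two simply-supported spans AC and CE.
End slopes at the hinge C, treating each span as simply supported:
  span AC: UDL 11: wL³/(24EI) = 652.6/EI
  span CE: triangular load, peak 39.4: w₀L³/(45EI) = 875.6/EI
  relative rotation θ_0 = (652.6 + 875.6)/EI = 1528/EI
A unit hogging moment at C produces rotation L₁/(3EI) + L₂/(3EI) = 7.083/EI.
Slope continuity at C: θ_0 = M_C·7.083/EI, so M_C = 1528/7.083 = 215.7 kN·m (hogging).
Span AC, ΣM about A with M_C applied at C: R_C^{AC}·11.25 = 696.1 + 215.7, so R_C^{AC} = 81.05 kN and R_A = 123.8 − 81.05 = 42.7 kN.
Span CE, ΣM about E: R_C^{CE}·10 = 1313 + 215.7, so R_C^{CE} = 152.9 kN and R_E = 197 − 152.9 = 44.09 kN.
R_C = 81.05 + 152.9 = 234 kN.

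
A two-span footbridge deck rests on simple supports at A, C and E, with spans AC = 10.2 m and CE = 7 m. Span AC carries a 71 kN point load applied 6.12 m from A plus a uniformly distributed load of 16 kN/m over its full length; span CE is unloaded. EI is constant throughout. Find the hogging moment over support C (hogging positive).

M_C = 205.9 kN·m

Take M_C as the redundant. Released structure: two simple spans AC and CE with a hinge at C.
End slopes at the hinge C, treating each span as simply supported:
  span AC: point load 71 at a = 6.12: Pab(L + a)/(6LEI) = 472.8/EI
  span AC: UDL 16: wL³/(24EI) = 707.5/EI
  relative rotation θ_0 = (1180 + 0)/EI = 1180/EI
A unit hogging moment at C produces rotation L₁/(3EI) + L₂/(3EI) = 5.733/EI.
Slope continuity at C: θ_0 = M_C·5.733/EI, so M_C = 1180/5.733 = 205.9 kN·m (hogging).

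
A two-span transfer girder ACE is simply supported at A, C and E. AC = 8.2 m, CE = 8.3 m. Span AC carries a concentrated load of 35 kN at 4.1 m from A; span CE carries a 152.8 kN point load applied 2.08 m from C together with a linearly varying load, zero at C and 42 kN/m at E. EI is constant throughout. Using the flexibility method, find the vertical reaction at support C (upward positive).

R_C = 242.6 kN

Take M_C as the redundant. Released structure: two simple spans AC and CE with a hinge at C.
Rotations at C on the released spans (each span's end-slope, ×1/EI):
  span AC: point load 35 at a = 4.1: Pab(L + a)/(6LEI) = 147.1/EI
  span CE: point load 152.8 at a = 2.08: Pab(L + b)/(6LEI) = 576.4/EI
  span CE: triangular load, peak 42: 7w₀L³/(360EI) = 467/EI
  relative rotation θ_0 = (147.1 + 1043)/EI = 1190/EI
A unit hogging moment at C produces rotation L₁/(3EI) + L₂/(3EI) = 5.5/EI.
Slope continuity at C: θ_0 = M_C·5.5/EI, so M_C = 1190/5.5 = 216.4 kN·m (hogging).
Span AC, ΣM about A with M_C applied at C: R_C^{AC}·8.2 = 143.5 + 216.4, so R_C^{AC} = 43.9 kN and R_A = 35 − 43.9 = -8.895 kN.
Span CE, ΣM about E: R_C^{CE}·8.3 = 1433 + 216.4, so R_C^{CE} = 198.7 kN and R_E = 327.1 − 198.7 = 128.4 kN.
R_C = 43.9 + 198.7 = 242.6 kN.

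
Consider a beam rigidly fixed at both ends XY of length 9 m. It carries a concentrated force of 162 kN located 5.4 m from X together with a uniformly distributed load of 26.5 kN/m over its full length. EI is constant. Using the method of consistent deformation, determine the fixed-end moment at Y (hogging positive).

M_Y = 388.8 kN·m

Release both end moments; the primary structure is a simply-supported span XY with redundants M_X and M_Y.
Simple-span end rotations at X and Y under the given loads:
  at X: point load 162 at a = 5.4: Pab(L + b)/(6LEI) = 734.8/EI
  at Y: point load 162 at a = 5.4: Pab(L + a)/(6LEI) = 839.8/EI
  at X: UDL 26.5: wL³/(24EI) = 804.9/EI
  at Y: UDL 26.5: wL³/(24EI) = 804.9/EI
  θ_X0 = 1540/EI,  θ_Y0 = 1645/EI
Flexibility coefficients: a unit moment at one end gives L/(3EI) there and L/(6EI) at the far end, so f₁₁ = f₂₂ = 3/EI and f₁₂ = f₂₁ = 1.5/EI.
Compatibility — zero rotation at each built-in end:
  3 M_X + 1.5 M_Y = 1540
  1.5 M_X + 3 M_Y = 1645
Solving the pair gives M_X = 318.8 kN·m and M_Y = 388.8 kN·m (hogging).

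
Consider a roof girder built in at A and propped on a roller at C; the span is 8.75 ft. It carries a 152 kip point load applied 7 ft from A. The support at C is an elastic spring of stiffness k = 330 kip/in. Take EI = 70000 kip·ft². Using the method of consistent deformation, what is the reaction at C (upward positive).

R_C = 99.16 kip

Choose R_C as the redundant. The primary structure is the cantilever fixed at A.
Deflection at C on the released cantilever, summing each load's contribution:
  point load 152 at a = 7: Pa²(3L − a)/(6EI) = 23896/EI
Tip deflection under a unit load at C: L³/(3EI) = 223.3/EI.
With EI = 70000 kip·ft²: δ_0 = 0.34137 ft and δ_{CC} = 0.00319 ft/kip.
Compatibility — the spring shortens by R_C/k under the reaction it provides: δ_0 − R_C·δ_{CC} = R_C/k. With 1/k = 1/(330×12) ft/kip = 0.000253 ft/kip, R_C = δ_0 / (δ_{CC} + 1/k) = 0.34137 / (0.00319 + 0.000253) = 99.16 kip.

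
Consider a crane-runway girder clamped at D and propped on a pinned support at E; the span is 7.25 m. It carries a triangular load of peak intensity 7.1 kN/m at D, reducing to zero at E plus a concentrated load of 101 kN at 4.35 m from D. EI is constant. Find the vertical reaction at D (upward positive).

R_D = 77.96 kN

Remove the prop at E; the released (primary) structure is a cantilever built in at D.
Free-end deflection of the primary structure under the applied loading (downward +):
  triangular load, peak 7.1 at the fixed end: w₀L⁴/(30EI) = 653.9/EI
  point load 101 at a = 4.35: Pa²(3L − a)/(6EI) = 5542/EI
  δ_0 = 6196/EI
Flexibility coefficient — unit upward force at E: δ_{EE} = L³/(3EI) = 127/EI.
The prop prevents deflection at E: R_E = δ_0/δ_{EE} = 6196/127 = 48.78 kN.
Vertical equilibrium: R_D = ΣP − R_E = 126.7 − 48.78 = 77.96 kN.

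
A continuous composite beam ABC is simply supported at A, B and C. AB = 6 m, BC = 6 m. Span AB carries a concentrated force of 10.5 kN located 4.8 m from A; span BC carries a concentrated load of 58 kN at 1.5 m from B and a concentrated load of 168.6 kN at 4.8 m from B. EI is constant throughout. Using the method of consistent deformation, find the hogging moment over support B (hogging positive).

Release continuity at B by inserting a hinge; the redundant is the internal moment M_B. The primary structure is two simply-supported spans AB and BC.
Rotations at B on the released spans (each span's end-slope, ×1/EI):
  span AB: point load 10.5 at a = 4.8: Pab(L + a)/(6LEI) = 18.14/EI
  span BC: point load 58 at a = 1.5: Pab(L + b)/(6LEI) = 114.2/EI
  span BC: point load 168.6 at a = 4.8: Pab(L + b)/(6LEI) = 194.2/EI
  relative rotation θ_0 = (18.14 + 308.4)/EI = 326.6/EI
A unit hogging moment at B produces rotation L₁/(3EI) + L₂/(3EI) = 4/EI.
Compatibility: M_B·(L₁+L₂)/(3EI) = θ_0, giving M_B = 81.64 kN·m (hogging).

M_B = 81.64 kN·m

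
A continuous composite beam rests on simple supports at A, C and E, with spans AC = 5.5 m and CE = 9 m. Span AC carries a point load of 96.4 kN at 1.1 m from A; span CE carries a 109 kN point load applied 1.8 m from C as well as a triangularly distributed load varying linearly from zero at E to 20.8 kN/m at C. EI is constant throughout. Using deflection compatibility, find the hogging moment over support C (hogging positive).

Release continuity at C by inserting a hinge; the redundant is the internal moment M_C. The primary structure is two simply-supported spans AC and CE.
End slopes at the hinge C, treating each span as simply supported:
  span AC: point load 96.4 at a = 1.1: Pab(L + a)/(6LEI) = 93.32/EI
  span CE: point load 109 at a = 1.8: Pab(L + b)/(6LEI) = 423.8/EI
  span CE: triangular load, peak 20.8: w₀L³/(45EI) = 337/EI
  relative rotation θ_0 = (93.32 + 760.8)/EI = 854.1/EI
A unit hogging moment at C produces rotation L₁/(3EI) + L₂/(3EI) = 4.833/EI.
Compatibility: M_C·(L₁+L₂)/(3EI) = θ_0, giving M_C = 176.7 kN·m (hogging).

M_C = 176.7 kN·m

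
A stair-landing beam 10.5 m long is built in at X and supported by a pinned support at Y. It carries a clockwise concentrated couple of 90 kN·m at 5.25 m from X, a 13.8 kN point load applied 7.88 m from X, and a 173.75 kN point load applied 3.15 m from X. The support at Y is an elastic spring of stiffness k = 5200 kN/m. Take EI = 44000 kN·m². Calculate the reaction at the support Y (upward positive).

Take the reaction at Y as the redundant and release it; the primary structure is a cantilever fixed at X.
Downward deflection at the released point Y due to the loads:
  clockwise couple 90 at a = 5.25: M₀a(2L − a)/(2EI) = 3721/EI
  point load 13.8 at a = 7.88: Pa²(3L − a)/(6EI) = 3373/EI
  point load 173.75 at a = 3.15: Pa²(3L − a)/(6EI) = 8146/EI
  δ_0 = 15240/EI
Flexibility coefficient — unit upward force at Y: δ_{YY} = L³/(3EI) = 385.9/EI.
With EI = 44000 kN·m²: δ_0 = 0.34637 m and δ_{YY} = 0.00877 m/kN.
Compatibility — the spring shortens by R_Y/k under the reaction it provides: δ_0 − R_Y·δ_{YY} = R_Y/k. With 1/k = 0.000192 m/kN, R_Y = δ_0 / (δ_{YY} + 1/k) = 0.34637 / (0.00877 + 0.000192) = 38.65 kN.

R_Y = 38.65 kN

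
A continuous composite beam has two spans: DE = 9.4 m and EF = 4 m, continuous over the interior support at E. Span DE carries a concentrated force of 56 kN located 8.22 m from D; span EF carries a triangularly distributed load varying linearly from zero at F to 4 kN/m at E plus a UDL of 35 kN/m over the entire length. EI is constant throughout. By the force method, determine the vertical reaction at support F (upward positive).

Insert a hinge at E; M_E is the redundant, and each span becomes simply supported.
Discontinuity in slope at E on the released structure — sum the simple-span end rotations:
  span DE: point load 56 at a = 8.22: Pab(L + a)/(6LEI) = 169.7/EI
  span EF: triangular load, peak 4: w₀L³/(45EI) = 5.689/EI
  span EF: UDL 35: wL³/(24EI) = 93.33/EI
  relative rotation θ_0 = (169.7 + 99.02)/EI = 268.7/EI
A unit hogging moment at E produces rotation L₁/(3EI) + L₂/(3EI) = 4.467/EI.
Slope continuity at E: θ_0 = M_E·4.467/EI, so M_E = 268.7/4.467 = 60.16 kN·m (hogging).
Span EF, ΣM about F: R_E^{EF}·4 = 301.3 + 60.16, so R_E^{EF} = 90.37 kN and R_F = 148 − 90.37 = 57.63 kN.

R_F = 57.63 kN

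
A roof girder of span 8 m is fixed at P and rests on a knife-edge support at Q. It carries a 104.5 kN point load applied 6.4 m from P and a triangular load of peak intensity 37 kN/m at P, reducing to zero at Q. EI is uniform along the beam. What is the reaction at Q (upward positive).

R_Q = 103.2 kN

Release the roller at Q. Primary structure: cantilever fixed at P.
Downward deflection at the released point Q due to the loads:
  point load 104.5 at a = 6.4: Pa²(3L − a)/(6EI) = 12556/EI
  triangular load, peak 37 at the fixed end: w₀L⁴/(30EI) = 5052/EI
  δ_0 = 17607/EI
Flexibility coefficient — unit upward force at Q: δ_{QQ} = L³/(3EI) = 170.7/EI.
The prop prevents deflection at Q: R_Q = δ_0/δ_{QQ} = 17607/170.7 = 103.2 kN.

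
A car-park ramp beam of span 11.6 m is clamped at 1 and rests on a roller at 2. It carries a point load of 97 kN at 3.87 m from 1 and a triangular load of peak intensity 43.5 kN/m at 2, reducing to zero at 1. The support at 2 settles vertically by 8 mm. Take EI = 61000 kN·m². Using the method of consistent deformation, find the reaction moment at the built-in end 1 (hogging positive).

M_1 = 560.8 kN·m

Remove the prop at 2; the released (primary) structure is a cantilever built in at 1.
Free-end deflection of the primary structure under the applied loading (downward +):
  point load 97 at a = 3.87: Pa²(3L − a)/(6EI) = 7489/EI
  triangular load, peak 43.5 at the free end: 11w₀L⁴/(120EI) = 72199/EI
  δ_0 = 79688/EI
Flexibility coefficient — unit upward force at 2: δ_{22} = L³/(3EI) = 520.3/EI.
With EI = 61000 kN·m²: δ_0 = 1.3064 m and δ_{22} = 0.008529 m/kN.
Compatibility — the beam at 2 must follow the support down by 0.008 m: δ_0 − R_2·δ_{22} = 0.008, so R_2 = (1.3064 − 0.008)/0.008529 = 152.2 kN.
Moment equilibrium about 1: M_1 = Σ(load moments about 1) − R_2·L = 2327 − 152.2×11.6 = 560.8 kN·m.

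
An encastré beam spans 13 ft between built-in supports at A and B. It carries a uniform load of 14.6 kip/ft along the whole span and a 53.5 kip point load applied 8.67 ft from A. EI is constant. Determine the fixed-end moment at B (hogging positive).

Take the two fixed-end moments M_A, M_B as redundants; the released structure is the simple span AB.
On the primary (simply-supported) span, the end slopes from the loading are:
  at A: UDL 14.6: wL³/(24EI) = 1337/EI
  at B: UDL 14.6: wL³/(24EI) = 1337/EI
  at A: point load 53.5 at a = 8.67: Pab(L + b)/(6LEI) = 446.2/EI
  at B: point load 53.5 at a = 8.67: Pab(L + a)/(6LEI) = 558/EI
  θ_A0 = 1783/EI,  θ_B0 = 1894/EI
Flexibility coefficients: a unit moment at one end gives L/(3EI) there and L/(6EI) at the far end, so f₁₁ = f₂₂ = 4.333/EI and f₁₂ = f₂₁ = 2.167/EI.
Compatibility — zero rotation at each built-in end:
  4.333 M_A + 2.167 M_B = 1783
  2.167 M_A + 4.333 M_B = 1894
Solving the pair gives M_A = 257.1 kip·ft and M_B = 308.7 kip·ft (hogging).

M_B = 308.7 kip·ft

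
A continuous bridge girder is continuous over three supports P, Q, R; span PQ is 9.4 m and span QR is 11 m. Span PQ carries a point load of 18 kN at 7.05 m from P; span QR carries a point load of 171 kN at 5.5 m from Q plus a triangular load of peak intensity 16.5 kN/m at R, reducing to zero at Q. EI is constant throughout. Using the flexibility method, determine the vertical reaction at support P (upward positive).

Release continuity at Q by inserting a hinge; the redundant is the internal moment M_Q. The primary structure is two simply-supported spans PQ and QR.
Discontinuity in slope at Q on the released structure — sum the simple-span end rotations:
  span PQ: point load 18 at a = 7.05: Pab(L + a)/(6LEI) = 86.98/EI
  span QR: point load 171 at a = 5.5: Pab(L + b)/(6LEI) = 1293/EI
  span QR: triangular load, peak 16.5: 7w₀L³/(360EI) = 427/EI
  relative rotation θ_0 = (86.98 + 1720)/EI = 1807/EI
A unit hogging moment at Q produces rotation L₁/(3EI) + L₂/(3EI) = 6.8/EI.
Slope continuity at Q: θ_0 = M_Q·6.8/EI, so M_Q = 1807/6.8 = 265.8 kN·m (hogging).
Span PQ, ΣM about P with M_Q applied at Q: R_Q^{PQ}·9.4 = 126.9 + 265.8, so R_Q^{PQ} = 41.77 kN and R_P = 18 − 41.77 = -23.77 kN.

R_P = -23.77 kN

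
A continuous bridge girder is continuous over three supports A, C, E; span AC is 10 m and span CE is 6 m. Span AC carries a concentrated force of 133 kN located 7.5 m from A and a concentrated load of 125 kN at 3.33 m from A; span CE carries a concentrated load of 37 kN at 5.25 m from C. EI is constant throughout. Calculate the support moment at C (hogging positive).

Take M_C as the redundant. Released structure: two simple spans AC and CE with a hinge at C.
Rotations at C on the released spans (each span's end-slope, ×1/EI):
  span AC: point load 133 at a = 7.5: Pab(L + a)/(6LEI) = 727.3/EI
  span AC: point load 125 at a = 3.33: Pab(L + a)/(6LEI) = 616.8/EI
  span CE: point load 37 at a = 5.25: Pab(L + b)/(6LEI) = 27.32/EI
  relative rotation θ_0 = (1344 + 27.32)/EI = 1371/EI
A unit hogging moment at C produces rotation L₁/(3EI) + L₂/(3EI) = 5.333/EI.
Compatibility: M_C·(L₁+L₂)/(3EI) = θ_0, giving M_C = 257.2 kN·m (hogging).

M_C = 257.2 kN·m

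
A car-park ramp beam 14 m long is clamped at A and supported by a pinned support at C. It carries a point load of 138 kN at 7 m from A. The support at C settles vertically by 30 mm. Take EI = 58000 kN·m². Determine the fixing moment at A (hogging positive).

M_A = 388.9 kN·m

Release the roller at C. Primary structure: cantilever fixed at A.
Free-end deflection of the primary structure under the applied loading (downward +):
  point load 138 at a = 7: Pa²(3L − a)/(6EI) = 39445/EI
Flexibility coefficient — unit upward force at C: δ_{CC} = L³/(3EI) = 914.7/EI.
With EI = 58000 kN·m²: δ_0 = 0.68009 m and δ_{CC} = 0.01577 m/kN.
Compatibility — the beam at C must follow the support down by 0.03 m: δ_0 − R_C·δ_{CC} = 0.03, so R_C = (0.68009 − 0.03)/0.01577 = 41.22 kN.
Moment equilibrium about A: M_A = Σ(load moments about A) − R_C·L = 966 − 41.22×14 = 388.9 kN·m.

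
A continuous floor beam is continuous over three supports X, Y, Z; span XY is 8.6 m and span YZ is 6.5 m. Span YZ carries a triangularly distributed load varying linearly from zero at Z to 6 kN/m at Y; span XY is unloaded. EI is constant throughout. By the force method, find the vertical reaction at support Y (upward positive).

Insert a hinge at Y; M_Y is the redundant, and each span becomes simply supported.
Discontinuity in slope at Y on the released structure — sum the simple-span end rotations:
  span YZ: triangular load, peak 6: w₀L³/(45EI) = 36.62/EI
  relative rotation θ_0 = (0 + 36.62)/EI = 36.62/EI
A unit hogging moment at Y produces rotation L₁/(3EI) + L₂/(3EI) = 5.033/EI.
Slope continuity at Y: θ_0 = M_Y·5.033/EI, so M_Y = 36.62/5.033 = 7.275 kN·m (hogging).
Span XY, ΣM about X with M_Y applied at Y: R_Y^{XY}·8.6 = 0 + 7.275, so R_Y^{XY} = 0.8459 kN and R_X = 0 − 0.8459 = -0.8459 kN.
Span YZ, ΣM about Z: R_Y^{YZ}·6.5 = 84.5 + 7.275, so R_Y^{YZ} = 14.12 kN and R_Z = 19.5 − 14.12 = 5.381 kN.
R_Y = 0.8459 + 14.12 = 14.97 kN.

R_Y = 14.97 kN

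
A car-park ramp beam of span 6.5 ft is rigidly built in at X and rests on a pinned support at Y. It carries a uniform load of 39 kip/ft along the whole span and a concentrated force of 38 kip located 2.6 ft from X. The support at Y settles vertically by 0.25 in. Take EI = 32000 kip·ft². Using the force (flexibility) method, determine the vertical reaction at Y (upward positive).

Remove the prop at Y; the released (primary) structure is a cantilever built in at X.
Free-end deflection of the primary structure under the applied loading (downward +):
  UDL 39: wL⁴/(8EI) = 8702/EI
  point load 38 at a = 2.6: Pa²(3L − a)/(6EI) = 723.5/EI
  δ_0 = 9426/EI
Tip deflection under a unit load at Y: L³/(3EI) = 91.54/EI.
With EI = 32000 kip·ft²: δ_0 = 0.29455 ft and δ_{YY} = 0.002861 ft/kip.
Compatibility — the beam at Y must follow the support down by 0.02083 ft: δ_0 − R_Y·δ_{YY} = 0.02083, so R_Y = (0.29455 − 0.02083)/0.002861 = 95.68 kip.

R_Y = 95.68 kip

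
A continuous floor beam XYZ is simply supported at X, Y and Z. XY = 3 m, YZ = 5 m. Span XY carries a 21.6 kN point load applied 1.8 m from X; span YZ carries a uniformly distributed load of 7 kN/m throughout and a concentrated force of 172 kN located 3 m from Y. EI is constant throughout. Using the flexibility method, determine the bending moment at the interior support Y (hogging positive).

M_Y = 108.6 kN·m

Insert a hinge at Y; M_Y is the redundant, and each span becomes simply supported.
End slopes at the hinge Y, treating each span as simply supported:
  span XY: point load 21.6 at a = 1.8: Pab(L + a)/(6LEI) = 12.44/EI
  span YZ: UDL 7: wL³/(24EI) = 36.46/EI
  span YZ: point load 172 at a = 3: Pab(L + b)/(6LEI) = 240.8/EI
  relative rotation θ_0 = (12.44 + 277.3)/EI = 289.7/EI
A unit hogging moment at Y produces rotation L₁/(3EI) + L₂/(3EI) = 2.667/EI.
Compatibility: M_Y·(L₁+L₂)/(3EI) = θ_0, giving M_Y = 108.6 kN·m (hogging).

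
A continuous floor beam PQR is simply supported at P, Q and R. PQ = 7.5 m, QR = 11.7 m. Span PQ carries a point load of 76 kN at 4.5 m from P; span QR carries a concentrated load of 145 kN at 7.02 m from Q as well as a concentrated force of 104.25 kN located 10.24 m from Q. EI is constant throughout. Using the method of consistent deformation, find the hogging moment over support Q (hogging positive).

Take M_Q as the redundant. Released structure: two simple spans PQ and QR with a hinge at Q.
Rotations at Q on the released spans (each span's end-slope, ×1/EI):
  span PQ: point load 76 at a = 4.5: Pab(L + a)/(6LEI) = 273.6/EI
  span QR: point load 145 at a = 7.02: Pab(L + b)/(6LEI) = 1112/EI
  span QR: point load 104.25 at a = 10.24: Pab(L + b)/(6LEI) = 292.2/EI
  relative rotation θ_0 = (273.6 + 1404)/EI = 1677/EI
A unit hogging moment at Q produces rotation L₁/(3EI) + L₂/(3EI) = 6.4/EI.
Slope continuity at Q: θ_0 = M_Q·6.4/EI, so M_Q = 1677/6.4 = 262.1 kN·m (hogging).

M_Q = 262.1 kN·m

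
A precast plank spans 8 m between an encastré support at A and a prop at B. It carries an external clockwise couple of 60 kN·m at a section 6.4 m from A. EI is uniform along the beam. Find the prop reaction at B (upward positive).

Choose R_B as the redundant. The primary structure is the cantilever fixed at A.
Downward deflection at the released point B due to the loads:
  clockwise couple 60 at a = 6.4: M₀a(2L − a)/(2EI) = 1843/EI
Tip deflection under a unit load at B: L³/(3EI) = 170.7/EI.
The prop prevents deflection at B: R_B = δ_0/δ_{BB} = 1843/170.7 = 10.8 kN.

R_B = 10.8 kN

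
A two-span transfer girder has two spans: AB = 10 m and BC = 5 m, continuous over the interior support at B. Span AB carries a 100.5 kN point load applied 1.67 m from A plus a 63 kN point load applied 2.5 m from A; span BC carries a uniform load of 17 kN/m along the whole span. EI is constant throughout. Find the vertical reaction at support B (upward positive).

Insert a hinge at B; M_B is the redundant, and each span becomes simply supported.
Discontinuity in slope at B on the released structure — sum the simple-span end rotations:
  span AB: point load 100.5 at a = 1.67: Pab(L + a)/(6LEI) = 271.9/EI
  span AB: point load 63 at a = 2.5: Pab(L + a)/(6LEI) = 246.1/EI
  span BC: UDL 17: wL³/(24EI) = 88.54/EI
  relative rotation θ_0 = (518 + 88.54)/EI = 606.6/EI
A unit hogging moment at B produces rotation L₁/(3EI) + L₂/(3EI) = 5/EI.
Slope continuity at B: θ_0 = M_B·5/EI, so M_B = 606.6/5 = 121.3 kN·m (hogging).
Span AB, ΣM about A with M_B applied at B: R_B^{AB}·10 = 325.3 + 121.3, so R_B^{AB} = 44.66 kN and R_A = 163.5 − 44.66 = 118.8 kN.
Span BC, ΣM about C: R_B^{BC}·5 = 212.5 + 121.3, so R_B^{BC} = 66.76 kN and R_C = 85 − 66.76 = 18.24 kN.
R_B = 44.66 + 66.76 = 111.4 kN.

R_B = 111.4 kN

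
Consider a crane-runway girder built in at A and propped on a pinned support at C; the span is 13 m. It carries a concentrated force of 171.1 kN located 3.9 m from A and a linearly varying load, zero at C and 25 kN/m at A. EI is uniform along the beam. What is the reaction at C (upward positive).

R_C = 53.29 kN

Choose R_C as the redundant. The primary structure is the cantilever fixed at A.
Free-end deflection of the primary structure under the applied loading (downward +):
  point load 171.1 at a = 3.9: Pa²(3L − a)/(6EI) = 15224/EI
  triangular load, peak 25 at the fixed end: w₀L⁴/(30EI) = 23801/EI
  δ_0 = 39025/EI
Flexibility coefficient — unit upward force at C: δ_{CC} = L³/(3EI) = 732.3/EI.
The prop prevents deflection at C: R_C = δ_0/δ_{CC} = 39025/732.3 = 53.29 kN.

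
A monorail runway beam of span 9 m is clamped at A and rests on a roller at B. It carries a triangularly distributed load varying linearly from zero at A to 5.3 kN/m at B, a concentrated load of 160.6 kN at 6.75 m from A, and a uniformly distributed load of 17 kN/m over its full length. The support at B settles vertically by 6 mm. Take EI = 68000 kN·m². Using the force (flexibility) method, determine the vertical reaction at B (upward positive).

R_B = 170.4 kN

Take the reaction at B as the redundant and release it; the primary structure is a cantilever fixed at A.
Free-end deflection of the primary structure under the applied loading (downward +):
  triangular load, peak 5.3 at the free end: 11w₀L⁴/(120EI) = 3188/EI
  point load 160.6 at a = 6.75: Pa²(3L − a)/(6EI) = 24696/EI
  UDL 17: wL⁴/(8EI) = 13942/EI
  δ_0 = 41826/EI
Flexibility coefficient — unit upward force at B: δ_{BB} = L³/(3EI) = 243/EI.
With EI = 68000 kN·m²: δ_0 = 0.61508 m and δ_{BB} = 0.003574 m/kN.
Compatibility — the beam at B must follow the support down by 0.006 m: δ_0 − R_B·δ_{BB} = 0.006, so R_B = (0.61508 − 0.006)/0.003574 = 170.4 kN.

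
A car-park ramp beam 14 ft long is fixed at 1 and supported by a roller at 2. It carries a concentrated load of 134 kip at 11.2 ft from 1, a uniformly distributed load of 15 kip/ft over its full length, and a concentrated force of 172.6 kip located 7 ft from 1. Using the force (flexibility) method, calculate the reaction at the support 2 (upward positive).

Choose R_2 as the redundant. The primary structure is the cantilever fixed at 1.
Primary-structure tip deflection at 2 by superposition:
  point load 134 at a = 11.2: Pa²(3L − a)/(6EI) = 86286/EI
  UDL 15: wL⁴/(8EI) = 72030/EI
  point load 172.6 at a = 7: Pa²(3L − a)/(6EI) = 49335/EI
  δ_0 = 207651/EI
Flexibility coefficient — unit upward force at 2: δ_{22} = L³/(3EI) = 914.7/EI.
The prop prevents deflection at 2: R_2 = δ_0/δ_{22} = 207651/914.7 = 227 kip.

R_2 = 227 kip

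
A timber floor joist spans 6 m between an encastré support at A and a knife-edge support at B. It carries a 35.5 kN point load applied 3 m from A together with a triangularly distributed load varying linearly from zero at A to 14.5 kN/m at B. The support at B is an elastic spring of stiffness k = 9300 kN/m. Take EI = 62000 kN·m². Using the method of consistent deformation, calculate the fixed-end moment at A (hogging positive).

M_A = 88.19 kN·m

Remove the prop at B; the released (primary) structure is a cantilever built in at A.
Primary-structure tip deflection at B by superposition:
  point load 35.5 at a = 3: Pa²(3L − a)/(6EI) = 798.8/EI
  triangular load, peak 14.5 at the free end: 11w₀L⁴/(120EI) = 1723/EI
  δ_0 = 2521/EI
Tip deflection under a unit load at B: L³/(3EI) = 72/EI.
With EI = 62000 kN·m²: δ_0 = 0.040667 m and δ_{BB} = 0.001161 m/kN.
Compatibility — the spring shortens by R_B/k under the reaction it provides: δ_0 − R_B·δ_{BB} = R_B/k. With 1/k = 0.000108 m/kN, R_B = δ_0 / (δ_{BB} + 1/k) = 0.040667 / (0.001161 + 0.000108) = 32.05 kN.
Moment equilibrium about A: M_A = Σ(load moments about A) − R_B·L = 280.5 − 32.05×6 = 88.19 kN·m.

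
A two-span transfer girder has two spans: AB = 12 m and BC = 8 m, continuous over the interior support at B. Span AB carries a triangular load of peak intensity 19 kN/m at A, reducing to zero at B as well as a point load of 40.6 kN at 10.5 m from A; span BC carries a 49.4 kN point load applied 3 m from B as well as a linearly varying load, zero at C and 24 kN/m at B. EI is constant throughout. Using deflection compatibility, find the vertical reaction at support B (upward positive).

R_B = 209.4 kN

Insert a hinge at B; M_B is the redundant, and each span becomes simply supported.
End slopes at the hinge B, treating each span as simply supported:
  span AB: triangular load, peak 19: 7w₀L³/(360EI) = 638.4/EI
  span AB: point load 40.6 at a = 10.5: Pab(L + a)/(6LEI) = 199.8/EI
  span BC: point load 49.4 at a = 3: Pab(L + b)/(6LEI) = 200.7/EI
  span BC: triangular load, peak 24: w₀L³/(45EI) = 273.1/EI
  relative rotation θ_0 = (838.2 + 473.8)/EI = 1312/EI
A unit hogging moment at B produces rotation L₁/(3EI) + L₂/(3EI) = 6.667/EI.
Compatibility: M_B·(L₁+L₂)/(3EI) = θ_0, giving M_B = 196.8 kN·m (hogging).
Span AB, ΣM about A with M_B applied at B: R_B^{AB}·12 = 882.3 + 196.8, so R_B^{AB} = 89.92 kN and R_A = 154.6 − 89.92 = 64.68 kN.
Span BC, ΣM about C: R_B^{BC}·8 = 759 + 196.8, so R_B^{BC} = 119.5 kN and R_C = 145.4 − 119.5 = 25.93 kN.
R_B = 89.92 + 119.5 = 209.4 kN.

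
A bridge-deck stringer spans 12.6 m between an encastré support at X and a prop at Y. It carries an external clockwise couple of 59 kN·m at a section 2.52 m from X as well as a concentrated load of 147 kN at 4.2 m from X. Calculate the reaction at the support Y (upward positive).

R_Y = 24.31 kN

Release the roller at Y. Primary structure: cantilever fixed at X.
Free-end deflection of the primary structure under the applied loading (downward +):
  clockwise couple 59 at a = 2.52: M₀a(2L − a)/(2EI) = 1686/EI
  point load 147 at a = 4.2: Pa²(3L − a)/(6EI) = 14521/EI
  δ_0 = 16207/EI
Flexibility coefficient — unit upward force at Y: δ_{YY} = L³/(3EI) = 666.8/EI.
The prop prevents deflection at Y: R_Y = δ_0/δ_{YY} = 16207/666.8 = 24.31 kN.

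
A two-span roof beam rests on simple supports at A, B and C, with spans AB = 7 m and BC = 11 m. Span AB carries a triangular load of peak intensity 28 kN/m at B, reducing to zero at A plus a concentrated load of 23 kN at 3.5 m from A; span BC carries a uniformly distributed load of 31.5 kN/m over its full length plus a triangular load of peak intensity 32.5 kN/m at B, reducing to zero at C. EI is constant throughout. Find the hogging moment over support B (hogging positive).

M_B = 498.7 kN·m

Insert a hinge at B; M_B is the redundant, and each span becomes simply supported.
Discontinuity in slope at B on the released structure — sum the simple-span end rotations:
  span AB: triangular load, peak 28: w₀L³/(45EI) = 213.4/EI
  span AB: point load 23 at a = 3.5: Pab(L + a)/(6LEI) = 70.44/EI
  span BC: UDL 31.5: wL³/(24EI) = 1747/EI
  span BC: triangular load, peak 32.5: w₀L³/(45EI) = 961.3/EI
  relative rotation θ_0 = (283.9 + 2708)/EI = 2992/EI
A unit hogging moment at B produces rotation L₁/(3EI) + L₂/(3EI) = 6/EI.
Slope continuity at B: θ_0 = M_B·6/EI, so M_B = 2992/6 = 498.7 kN·m (hogging).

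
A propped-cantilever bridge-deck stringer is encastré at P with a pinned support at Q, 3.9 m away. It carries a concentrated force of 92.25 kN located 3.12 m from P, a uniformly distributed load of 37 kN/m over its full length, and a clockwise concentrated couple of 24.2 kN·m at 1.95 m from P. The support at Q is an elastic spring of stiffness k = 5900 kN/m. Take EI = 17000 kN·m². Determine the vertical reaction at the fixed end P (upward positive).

R_P = 126.5 kN

Remove the prop at Q; the released (primary) structure is a cantilever built in at P.
Downward deflection at the released point Q due to the loads:
  point load 92.25 at a = 3.12: Pa²(3L − a)/(6EI) = 1284/EI
  UDL 37: wL⁴/(8EI) = 1070/EI
  clockwise couple 24.2 at a = 1.95: M₀a(2L − a)/(2EI) = 138/EI
  δ_0 = 2492/EI
Tip deflection under a unit load at Q: L³/(3EI) = 19.77/EI.
With EI = 17000 kN·m²: δ_0 = 0.1466 m and δ_{QQ} = 0.001163 m/kN.
Compatibility — the spring shortens by R_Q/k under the reaction it provides: δ_0 − R_Q·δ_{QQ} = R_Q/k. With 1/k = 0.000169 m/kN, R_Q = δ_0 / (δ_{QQ} + 1/k) = 0.1466 / (0.001163 + 0.000169) = 110 kN.
Vertical equilibrium: R_P = ΣP − R_Q = 236.6 − 110 = 126.5 kN.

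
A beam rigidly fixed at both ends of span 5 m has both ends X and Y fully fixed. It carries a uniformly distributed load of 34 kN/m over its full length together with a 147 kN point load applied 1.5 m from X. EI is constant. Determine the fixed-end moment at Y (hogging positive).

Release both end moments; the primary structure is a simply-supported span XY with redundants M_X and M_Y.
Simple-span end rotations at X and Y under the given loads:
  at X: UDL 34: wL³/(24EI) = 177.1/EI
  at Y: UDL 34: wL³/(24EI) = 177.1/EI
  at X: point load 147 at a = 1.5: Pab(L + b)/(6LEI) = 218.7/EI
  at Y: point load 147 at a = 1.5: Pab(L + a)/(6LEI) = 167.2/EI
  θ_X0 = 395.7/EI,  θ_Y0 = 344.3/EI
Flexibility coefficients: a unit moment at one end gives L/(3EI) there and L/(6EI) at the far end, so f₁₁ = f₂₂ = 1.667/EI and f₁₂ = f₂₁ = 0.8333/EI.
Compatibility — zero rotation at each built-in end:
  1.667 M_X + 0.8333 M_Y = 395.7
  0.8333 M_X + 1.667 M_Y = 344.3
Solving the pair gives M_X = 178.9 kN·m and M_Y = 117.1 kN·m (hogging).

M_Y = 117.1 kN·m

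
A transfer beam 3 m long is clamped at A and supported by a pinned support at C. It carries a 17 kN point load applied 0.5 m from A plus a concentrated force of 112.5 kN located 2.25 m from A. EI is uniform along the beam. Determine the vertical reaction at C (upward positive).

Remove the prop at C; the released (primary) structure is a cantilever built in at A.
Downward deflection at the released point C due to the loads:
  point load 17 at a = 0.5: Pa²(3L − a)/(6EI) = 6.021/EI
  point load 112.5 at a = 2.25: Pa²(3L − a)/(6EI) = 640.7/EI
  δ_0 = 646.7/EI
Flexibility coefficient — unit upward force at C: δ_{CC} = L³/(3EI) = 9/EI.
Compatibility at C: δ_0 − R_C·δ_{CC} = 0, so R_C = 646.7/9 = 71.86 kN.

R_C = 71.86 kN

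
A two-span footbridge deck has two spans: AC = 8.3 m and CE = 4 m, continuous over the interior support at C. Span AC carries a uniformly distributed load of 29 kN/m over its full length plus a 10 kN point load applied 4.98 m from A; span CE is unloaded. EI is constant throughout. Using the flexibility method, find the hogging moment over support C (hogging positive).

M_C = 179.3 kN·m

Take M_C as the redundant. Released structure: two simple spans AC and CE with a hinge at C.
Rotations at C on the released spans (each span's end-slope, ×1/EI):
  span AC: UDL 29: wL³/(24EI) = 690.9/EI
  span AC: point load 10 at a = 4.98: Pab(L + a)/(6LEI) = 44.09/EI
  relative rotation θ_0 = (735 + 0)/EI = 735/EI
A unit hogging moment at C produces rotation L₁/(3EI) + L₂/(3EI) = 4.1/EI.
Slope continuity at C: θ_0 = M_C·4.1/EI, so M_C = 735/4.1 = 179.3 kN·m (hogging).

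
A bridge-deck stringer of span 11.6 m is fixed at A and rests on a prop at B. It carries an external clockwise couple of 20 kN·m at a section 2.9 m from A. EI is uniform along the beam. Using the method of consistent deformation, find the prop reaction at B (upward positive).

R_B = 1.131 kN

Take the reaction at B as the redundant and release it; the primary structure is a cantilever fixed at A.
Primary-structure tip deflection at B by superposition:
  clockwise couple 20 at a = 2.9: M₀a(2L − a)/(2EI) = 588.7/EI
Tip deflection under a unit load at B: L³/(3EI) = 520.3/EI.
The prop prevents deflection at B: R_B = δ_0/δ_{BB} = 588.7/520.3 = 1.131 kN.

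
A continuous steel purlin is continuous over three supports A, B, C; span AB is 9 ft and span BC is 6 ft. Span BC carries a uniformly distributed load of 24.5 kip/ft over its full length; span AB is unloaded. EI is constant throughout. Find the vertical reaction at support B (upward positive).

Insert a hinge at B; M_B is the redundant, and each span becomes simply supported.
Rotations at B on the released spans (each span's end-slope, ×1/EI):
  span BC: UDL 24.5: wL³/(24EI) = 220.5/EI
  relative rotation θ_0 = (0 + 220.5)/EI = 220.5/EI
A unit hogging moment at B produces rotation L₁/(3EI) + L₂/(3EI) = 5/EI.
Compatibility: M_B·(L₁+L₂)/(3EI) = θ_0, giving M_B = 44.1 kip·ft (hogging).
Span AB, ΣM about A with M_B applied at B: R_B^{AB}·9 = 0 + 44.1, so R_B^{AB} = 4.9 kip and R_A = 0 − 4.9 = -4.9 kip.
Span BC, ΣM about C: R_B^{BC}·6 = 441 + 44.1, so R_B^{BC} = 80.85 kip and R_C = 147 − 80.85 = 66.15 kip.
R_B = 4.9 + 80.85 = 85.75 kip.

R_B = 85.75 kip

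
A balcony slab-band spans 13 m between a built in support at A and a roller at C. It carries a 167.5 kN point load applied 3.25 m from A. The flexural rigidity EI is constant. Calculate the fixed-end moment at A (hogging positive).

M_A = 357.2 kN·m

Release the roller at C. Primary structure: cantilever fixed at A.
Free-end deflection of the primary structure under the applied loading (downward +):
  point load 167.5 at a = 3.25: Pa²(3L − a)/(6EI) = 10542/EI
Tip deflection under a unit load at C: L³/(3EI) = 732.3/EI.
The prop prevents deflection at C: R_C = δ_0/δ_{CC} = 10542/732.3 = 14.39 kN.
Moment equilibrium about A: M_A = Σ(load moments about A) − R_C·L = 544.4 − 14.39×13 = 357.2 kN·m.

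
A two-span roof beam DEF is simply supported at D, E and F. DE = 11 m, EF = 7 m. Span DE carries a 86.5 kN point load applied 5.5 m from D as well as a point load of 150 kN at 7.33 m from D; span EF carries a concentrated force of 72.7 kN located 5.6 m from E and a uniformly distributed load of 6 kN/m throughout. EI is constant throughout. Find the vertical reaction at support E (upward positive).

R_E = 255.7 kN

Take M_E as the redundant. Released structure: two simple spans DE and EF with a hinge at E.
Rotations at E on the released spans (each span's end-slope, ×1/EI):
  span DE: point load 86.5 at a = 5.5: Pab(L + a)/(6LEI) = 654.2/EI
  span DE: point load 150 at a = 7.33: Pab(L + a)/(6LEI) = 1121/EI
  span EF: point load 72.7 at a = 5.6: Pab(L + b)/(6LEI) = 114/EI
  span EF: UDL 6: wL³/(24EI) = 85.75/EI
  relative rotation θ_0 = (1775 + 199.7)/EI = 1975/EI
A unit hogging moment at E produces rotation L₁/(3EI) + L₂/(3EI) = 6/EI.
Slope continuity at E: θ_0 = M_E·6/EI, so M_E = 1975/6 = 329.1 kN·m (hogging).
Span DE, ΣM about D with M_E applied at E: R_E^{DE}·11 = 1575 + 329.1, so R_E^{DE} = 173.1 kN and R_D = 236.5 − 173.1 = 63.38 kN.
Span EF, ΣM about F: R_E^{EF}·7 = 248.8 + 329.1, so R_E^{EF} = 82.55 kN and R_F = 114.7 − 82.55 = 32.15 kN.
R_E = 173.1 + 82.55 = 255.7 kN.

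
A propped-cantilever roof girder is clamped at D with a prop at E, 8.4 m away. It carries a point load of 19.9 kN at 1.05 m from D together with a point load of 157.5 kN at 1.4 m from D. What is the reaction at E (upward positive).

Take the reaction at E as the redundant and release it; the primary structure is a cantilever fixed at D.
Primary-structure tip deflection at E by superposition:
  point load 19.9 at a = 1.05: Pa²(3L − a)/(6EI) = 88.31/EI
  point load 157.5 at a = 1.4: Pa²(3L − a)/(6EI) = 1225/EI
  δ_0 = 1313/EI
Flexibility coefficient — unit upward force at E: δ_{EE} = L³/(3EI) = 197.6/EI.
Compatibility at E: δ_0 − R_E·δ_{EE} = 0, so R_E = 1313/197.6 = 6.645 kN.

R_E = 6.645 kN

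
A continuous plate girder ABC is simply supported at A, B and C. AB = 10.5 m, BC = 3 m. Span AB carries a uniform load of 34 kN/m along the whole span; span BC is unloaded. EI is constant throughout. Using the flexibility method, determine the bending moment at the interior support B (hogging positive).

M_B = 364.4 kN·m

Insert a hinge at B; M_B is the redundant, and each span becomes simply supported.
End slopes at the hinge B, treating each span as simply supported:
  span AB: UDL 34: wL³/(24EI) = 1640/EI
  relative rotation θ_0 = (1640 + 0)/EI = 1640/EI
A unit hogging moment at B produces rotation L₁/(3EI) + L₂/(3EI) = 4.5/EI.
Slope continuity at B: θ_0 = M_B·4.5/EI, so M_B = 1640/4.5 = 364.4 kN·m (hogging).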